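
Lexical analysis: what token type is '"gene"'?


Pattern: double-quoted sequence
Type: STRING_LITERAL


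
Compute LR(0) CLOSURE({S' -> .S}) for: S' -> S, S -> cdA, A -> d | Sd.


Start: S' -> .S
For each item with dot before a nonterminal B, add B -> .γ for every B-production
Closure: [S' -> .S, S -> .cdA]


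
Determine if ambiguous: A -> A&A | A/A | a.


'a&a/a' has two parse trees (no precedence encoded between & and /)
Ambiguous


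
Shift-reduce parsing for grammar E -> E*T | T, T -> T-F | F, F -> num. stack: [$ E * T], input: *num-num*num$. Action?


handle 'E*T' on top; lookahead ∈ FOLLOW(E) = {*, $}
Action: reduce (E -> E*T)


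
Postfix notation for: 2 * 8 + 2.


Left to right (same or higher precedence on left)
Postfix: 2 8 * 2 +


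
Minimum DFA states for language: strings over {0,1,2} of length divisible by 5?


Track length mod 5: states 0..4, accept at 0
Minimal DFA: 5 states


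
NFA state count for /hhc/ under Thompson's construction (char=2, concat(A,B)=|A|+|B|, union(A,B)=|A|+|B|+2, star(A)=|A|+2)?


Syntax tree has 3 char leaf(s), 0 union(s), 0 star(s)
chars contribute 3×2 = 6; each union adds +2; each star adds +2
Total: 6 + 0 + 0 = 6 states


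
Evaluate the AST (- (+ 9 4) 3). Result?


Evaluate inner: (+ 9 4) = 13
Evaluate root: (- 13 3) = 10
Result: 10


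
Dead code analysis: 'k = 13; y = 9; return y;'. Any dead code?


k is assigned but never read
Dead: 'k = 13'


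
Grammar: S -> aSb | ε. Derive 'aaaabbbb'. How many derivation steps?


Derivation: S => aSb => aaSbb => aaaSbbb => aaaaSbbbb => aaaabbbb
Steps: 5


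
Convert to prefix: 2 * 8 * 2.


left-to-right (same/higher precedence on left): tree is (* (* 2 8) 2)
Prefix: * * 2 8 2


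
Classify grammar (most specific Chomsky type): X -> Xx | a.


Left-linear: every RHS is a terminal or one nonterminal followed by a terminal
Classification: Type 3 (Regular)


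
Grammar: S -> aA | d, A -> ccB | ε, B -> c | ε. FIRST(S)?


Per alternative of S: FIRST(aA) = {a}; FIRST(d) = {d}
FIRST(S) = {a, d}


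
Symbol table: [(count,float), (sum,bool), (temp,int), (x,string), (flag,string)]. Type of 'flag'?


Lookup 'flag' → type string


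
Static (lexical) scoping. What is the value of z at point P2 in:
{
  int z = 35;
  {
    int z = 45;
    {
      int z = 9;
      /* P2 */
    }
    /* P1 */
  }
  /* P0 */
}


z declared in the same block as P2
z = 9


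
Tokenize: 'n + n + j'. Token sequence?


Scan left to right, longest-match per lexeme
Tokens: ID(n), OP(+), ID(n), OP(+), ID(j)


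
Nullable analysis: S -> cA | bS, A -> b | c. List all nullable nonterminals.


A nonterminal is nullable iff some alternative derives ε (directly, or every symbol in it is nullable)
Nullable: {}


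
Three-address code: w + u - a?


Break into single-operator statements:
t1 = w + u
t2 = t1 - a


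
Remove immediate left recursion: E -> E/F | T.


Left-recursive alternatives: E/F; non-recursive: T
Introduce E': E -> TE', E' -> /FE' | ε


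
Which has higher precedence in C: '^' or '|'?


'^' is bitwise XOR (level 4); '|' is bitwise OR (level 3)
Higher level binds tighter
'^' has higher precedence than '|'


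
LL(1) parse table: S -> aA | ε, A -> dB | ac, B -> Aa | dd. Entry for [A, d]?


For [A, d]: 'd' ∈ FIRST(dB)
Entry: A -> dB


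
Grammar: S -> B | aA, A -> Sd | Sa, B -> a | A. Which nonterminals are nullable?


A nonterminal is nullable iff some alternative derives ε (directly, or every symbol in it is nullable)
Nullable: {}


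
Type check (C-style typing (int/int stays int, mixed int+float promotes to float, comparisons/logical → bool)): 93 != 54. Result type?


Operand types: int != int
Rule: comparison yields bool
Result type: bool


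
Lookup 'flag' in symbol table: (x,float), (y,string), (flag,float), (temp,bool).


Lookup 'flag' → type float


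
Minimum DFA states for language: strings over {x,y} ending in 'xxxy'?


Track the longest suffix of input matching a prefix of 'xxxy': 5 classes (prefixes of length 0..4)
Minimal DFA: 5 states


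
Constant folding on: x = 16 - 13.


16 - 13 = 3 at compile time
Optimized: x = 3


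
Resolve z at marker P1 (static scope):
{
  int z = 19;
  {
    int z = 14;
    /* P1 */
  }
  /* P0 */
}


z declared in the same block as P1
z = 14


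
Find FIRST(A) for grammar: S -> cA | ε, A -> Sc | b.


Per alternative of A: FIRST(Sc) = {c}; FIRST(b) = {b}
FIRST(A) = {b, c}


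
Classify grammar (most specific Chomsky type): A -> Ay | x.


Left-linear: every RHS is a terminal or one nonterminal followed by a terminal
Classification: Type 3 (Regular)


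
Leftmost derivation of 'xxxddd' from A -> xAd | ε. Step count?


Derivation: A => xAd => xxAdd => xxxAddd => xxxddd
Steps: 4


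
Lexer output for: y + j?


Scan left to right, longest-match per lexeme
Tokens: ID(y), OP(+), ID(j)


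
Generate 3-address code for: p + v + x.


Break into single-operator statements:
t1 = p + v
t2 = t1 + x


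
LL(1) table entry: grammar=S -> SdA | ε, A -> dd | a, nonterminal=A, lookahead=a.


For [A, a]: 'a' ∈ FIRST(a)
Entry: A -> a


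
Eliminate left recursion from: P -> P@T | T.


Left-recursive alternatives: P@T; non-recursive: T
Introduce P': P -> TP', P' -> @TP' | ε


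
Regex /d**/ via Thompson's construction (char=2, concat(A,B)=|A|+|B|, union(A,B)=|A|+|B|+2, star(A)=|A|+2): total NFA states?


Syntax tree has 1 char leaf(s), 0 union(s), 2 star(s)
chars contribute 1×2 = 2; each union adds +2; each star adds +2
Total: 2 + 0 + 4 = 6 states


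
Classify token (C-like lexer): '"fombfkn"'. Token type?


Pattern: double-quoted sequence
Type: STRING_LITERAL


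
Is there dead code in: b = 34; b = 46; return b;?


first assignment to b is overwritten before any read
Dead: 'b = 34'


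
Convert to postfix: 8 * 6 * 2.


Left to right (same or higher precedence on left)
Postfix: 8 6 * 2 *


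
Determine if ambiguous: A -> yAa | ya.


balanced y^n…a^n: each string has a unique parse
Unambiguous


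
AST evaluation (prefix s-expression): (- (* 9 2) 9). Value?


Evaluate inner: (* 9 2) = 18
Evaluate root: (- 18 9) = 9
Result: 9


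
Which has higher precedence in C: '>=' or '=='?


'>=' is relational (level 7); '==' is equality (level 6)
Higher level binds tighter
'>=' has higher precedence than '=='


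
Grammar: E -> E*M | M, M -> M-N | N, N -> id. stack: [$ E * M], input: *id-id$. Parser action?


handle 'E*M' on top; lookahead ∈ FOLLOW(E) = {*, $}
Action: reduce (E -> E*M)


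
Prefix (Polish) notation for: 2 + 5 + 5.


left-to-right (same/higher precedence on left): tree is (+ (+ 2 5) 5)
Prefix: + + 2 5 5


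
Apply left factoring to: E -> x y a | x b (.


Common prefix: 'x'
Factored: E -> x E', E' -> y a | b (


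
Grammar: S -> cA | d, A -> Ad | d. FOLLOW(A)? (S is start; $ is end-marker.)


$ ∈ FOLLOW(S). For each A -> αBβ: add FIRST(β)\{ε} to FOLLOW(B); if β nullable, add FOLLOW(A).
FOLLOW(A) = {$, d}


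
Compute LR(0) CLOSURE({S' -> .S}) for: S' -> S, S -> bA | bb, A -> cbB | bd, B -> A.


Start: S' -> .S
For each item with dot before a nonterminal B, add B -> .γ for every B-production
Closure: [S' -> .S, S -> .bA, S -> .bb]


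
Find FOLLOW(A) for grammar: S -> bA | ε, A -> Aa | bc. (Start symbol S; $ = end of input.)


$ ∈ FOLLOW(S). For each A -> αBβ: add FIRST(β)\{ε} to FOLLOW(B); if β nullable, add FOLLOW(A).
FOLLOW(A) = {$, a}


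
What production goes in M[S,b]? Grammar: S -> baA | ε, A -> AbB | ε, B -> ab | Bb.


For [S, b]: 'b' ∈ FIRST(baA)
Entry: S -> baA


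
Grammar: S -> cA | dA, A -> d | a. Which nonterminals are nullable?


A nonterminal is nullable iff some alternative derives ε (directly, or every symbol in it is nullable)
Nullable: {}


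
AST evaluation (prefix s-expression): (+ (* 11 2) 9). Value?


Evaluate inner: (* 11 2) = 22
Evaluate root: (+ 22 9) = 31
Result: 31


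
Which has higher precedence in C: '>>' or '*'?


'*' is multiplicative (level 10); '>>' is shift (level 8)
Higher level binds tighter
'*' has higher precedence than '>>'


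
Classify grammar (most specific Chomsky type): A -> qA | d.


Right-linear: every RHS is a terminal or a terminal followed by one nonterminal
Classification: Type 3 (Regular)


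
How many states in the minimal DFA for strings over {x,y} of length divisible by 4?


Track length mod 4: states 0..3, accept at 0
Minimal DFA: 4 states


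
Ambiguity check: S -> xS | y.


right-linear, alternatives start with distinct terminals 'x' vs 'y': unique leftmost derivation
Unambiguous


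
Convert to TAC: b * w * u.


Break into single-operator statements:
t1 = b * w
t2 = t1 * u


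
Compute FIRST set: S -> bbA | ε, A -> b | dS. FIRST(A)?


Per alternative of A: FIRST(b) = {b}; FIRST(dS) = {d}
FIRST(A) = {b, d}


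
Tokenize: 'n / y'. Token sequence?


Scan left to right, longest-match per lexeme
Tokens: ID(n), OP(/), ID(y)


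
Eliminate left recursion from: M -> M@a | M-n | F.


Left-recursive alternatives: M@a, M-n; non-recursive: F
Introduce M': M -> FM', M' -> @aM' | -nM' | ε


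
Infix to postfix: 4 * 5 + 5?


Left to right (same or higher precedence on left)
Postfix: 4 5 * 5 +


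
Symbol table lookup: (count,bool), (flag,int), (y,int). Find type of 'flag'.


Lookup 'flag' → type int


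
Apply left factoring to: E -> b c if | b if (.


Common prefix: 'b'
Factored: E -> b E', E' -> c if | if (


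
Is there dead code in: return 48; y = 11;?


statement follows a return and is unreachable
Dead: 'y = 11'


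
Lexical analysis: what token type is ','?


Pattern: delimiter/punctuation
Type: PUNCTUATION


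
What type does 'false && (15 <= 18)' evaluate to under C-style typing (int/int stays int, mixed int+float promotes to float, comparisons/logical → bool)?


Operand types: bool && bool
Rule: logical operators take bool operands and yield bool
Result type: bool


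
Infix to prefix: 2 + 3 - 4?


left-to-right (same/higher precedence on left): tree is (- (+ 2 3) 4)
Prefix: - + 2 3 4


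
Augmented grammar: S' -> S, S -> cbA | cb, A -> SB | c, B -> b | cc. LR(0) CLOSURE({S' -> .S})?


Start: S' -> .S
For each item with dot before a nonterminal B, add B -> .γ for every B-production
Closure: [S' -> .S, S -> .cbA, S -> .cb]


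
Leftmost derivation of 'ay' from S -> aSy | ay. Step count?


Derivation: S => ay
Steps: 1


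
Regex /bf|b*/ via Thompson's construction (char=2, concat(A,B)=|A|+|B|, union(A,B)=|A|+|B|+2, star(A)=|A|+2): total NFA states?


Syntax tree has 3 char leaf(s), 1 union(s), 1 star(s)
chars contribute 3×2 = 6; each union adds +2; each star adds +2
Total: 6 + 2 + 2 = 10 states


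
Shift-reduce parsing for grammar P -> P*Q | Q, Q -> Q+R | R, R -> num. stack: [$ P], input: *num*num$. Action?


shift '*' to continue P -> P*Q
Action: shift


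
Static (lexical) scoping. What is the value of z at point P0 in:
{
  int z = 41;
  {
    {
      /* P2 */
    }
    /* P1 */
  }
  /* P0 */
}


z declared in the same block as P0
z = 41


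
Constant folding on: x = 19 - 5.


19 - 5 = 14 at compile time
Optimized: x = 14


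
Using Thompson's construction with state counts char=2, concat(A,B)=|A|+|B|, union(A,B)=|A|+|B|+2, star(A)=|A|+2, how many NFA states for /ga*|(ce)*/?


Syntax tree has 4 char leaf(s), 1 union(s), 2 star(s)
chars contribute 4×2 = 8; each union adds +2; each star adds +2
Total: 8 + 2 + 4 = 14 states


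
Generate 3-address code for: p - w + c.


Break into single-operator statements:
t1 = p - w
t2 = t1 + c


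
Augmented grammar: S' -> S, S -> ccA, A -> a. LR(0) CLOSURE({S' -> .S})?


Start: S' -> .S
For each item with dot before a nonterminal B, add B -> .γ for every B-production
Closure: [S' -> .S, S -> .ccA]


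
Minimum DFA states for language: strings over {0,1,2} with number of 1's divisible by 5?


Track (count of 1) mod 5: states 0..4, accept at 0
Minimal DFA: 5 states


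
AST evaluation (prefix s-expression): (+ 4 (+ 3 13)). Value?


Evaluate inner: (+ 3 13) = 16
Evaluate root: (+ 4 16) = 20
Result: 20


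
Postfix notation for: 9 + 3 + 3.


Left to right (same or higher precedence on left)
Postfix: 9 3 + 3 +


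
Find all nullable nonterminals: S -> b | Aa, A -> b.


A nonterminal is nullable iff some alternative derives ε (directly, or every symbol in it is nullable)
Nullable: {}


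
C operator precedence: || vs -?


'-' is additive (level 9); '||' is logical OR (level 1)
Higher level binds tighter
'-' has higher precedence than '||'


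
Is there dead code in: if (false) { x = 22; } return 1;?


condition is constant false, so the whole block is unreachable
Dead: 'if (false) { x = 22; }'


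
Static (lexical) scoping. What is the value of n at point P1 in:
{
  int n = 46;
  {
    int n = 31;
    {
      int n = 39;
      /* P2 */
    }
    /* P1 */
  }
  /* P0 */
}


n declared in the same block as P1
n = 31


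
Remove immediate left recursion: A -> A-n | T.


Left-recursive alternatives: A-n; non-recursive: T
Introduce A': A -> TA', A' -> -nA' | ε


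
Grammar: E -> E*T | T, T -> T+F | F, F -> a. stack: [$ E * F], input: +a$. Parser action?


'F' (not preceded by T+) is the handle for T -> F
Action: reduce (T -> F)


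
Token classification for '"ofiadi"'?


Pattern: double-quoted sequence
Type: STRING_LITERAL


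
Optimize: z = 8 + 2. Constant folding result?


8 + 2 = 10 at compile time
Optimized: z = 10


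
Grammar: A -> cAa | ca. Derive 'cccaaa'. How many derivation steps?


Derivation: A => cAa => ccAaa => cccaaa
Steps: 3


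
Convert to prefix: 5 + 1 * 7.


'*' binds tighter: tree is (+ 5 (* 1 7))
Prefix: + 5 * 1 7


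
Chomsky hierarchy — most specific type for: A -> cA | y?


Right-linear: every RHS is a terminal or a terminal followed by one nonterminal
Classification: Type 3 (Regular)


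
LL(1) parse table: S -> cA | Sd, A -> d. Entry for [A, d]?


For [A, d]: 'd' ∈ FIRST(d)
Entry: A -> d


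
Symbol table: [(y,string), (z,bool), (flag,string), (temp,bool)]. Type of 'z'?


Lookup 'z' → type bool


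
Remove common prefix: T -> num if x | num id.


Common prefix: 'num'
Factored: T -> num T', T' -> if x | id


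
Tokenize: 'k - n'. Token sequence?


Scan left to right, longest-match per lexeme
Tokens: ID(k), OP(-), ID(n)


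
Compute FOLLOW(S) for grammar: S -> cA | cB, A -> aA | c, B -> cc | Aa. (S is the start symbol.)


$ ∈ FOLLOW(S). For each A -> αBβ: add FIRST(β)\{ε} to FOLLOW(B); if β nullable, add FOLLOW(A).
FOLLOW(S) = {$}


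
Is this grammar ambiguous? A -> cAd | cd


balanced c^n…d^n: each string has a unique parse
Unambiguous


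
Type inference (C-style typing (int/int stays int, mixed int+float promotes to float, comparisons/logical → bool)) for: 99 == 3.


Operand types: int == int
Rule: comparison yields bool
Result type: bool


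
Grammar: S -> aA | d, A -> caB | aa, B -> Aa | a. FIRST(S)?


Per alternative of S: FIRST(aA) = {a}; FIRST(d) = {d}
FIRST(S) = {a, d}


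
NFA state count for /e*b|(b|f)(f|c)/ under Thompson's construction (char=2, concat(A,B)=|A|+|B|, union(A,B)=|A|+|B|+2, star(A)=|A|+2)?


Syntax tree has 6 char leaf(s), 3 union(s), 1 star(s)
chars contribute 6×2 = 12; each union adds +2; each star adds +2
Total: 12 + 6 + 2 = 20 states


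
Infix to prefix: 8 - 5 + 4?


left-to-right (same/higher precedence on left): tree is (+ (- 8 5) 4)
Prefix: + - 8 5 4


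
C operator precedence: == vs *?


'*' is multiplicative (level 10); '==' is equality (level 6)
Higher level binds tighter
'*' has higher precedence than '=='


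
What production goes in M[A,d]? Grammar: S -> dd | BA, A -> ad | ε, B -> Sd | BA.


For [A, d]: ε is nullable and 'd' ∈ FOLLOW(A)
Entry: A -> ε


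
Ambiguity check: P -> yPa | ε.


balanced y^n…a^n: each string has a unique parse
Unambiguous


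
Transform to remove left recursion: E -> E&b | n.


Left-recursive alternatives: E&b; non-recursive: n
Introduce E': E -> nE', E' -> &bE' | ε


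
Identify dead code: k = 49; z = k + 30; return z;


k is read by z's definition; z is returned
No dead code


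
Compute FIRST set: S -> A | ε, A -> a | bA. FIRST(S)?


Per alternative of S: FIRST(A) = {a, b}; FIRST(ε) = {ε}
FIRST(S) = {a, b, ε}


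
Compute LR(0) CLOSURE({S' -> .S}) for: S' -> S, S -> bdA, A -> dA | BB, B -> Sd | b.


Start: S' -> .S
For each item with dot before a nonterminal B, add B -> .γ for every B-production
Closure: [S' -> .S, S -> .bdA]


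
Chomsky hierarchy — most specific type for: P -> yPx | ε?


Single nonterminal LHS, but y^n x^n is not regular
Classification: Type 2 (Context-Free)


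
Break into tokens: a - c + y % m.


Scan left to right, longest-match per lexeme
Tokens: ID(a), OP(-), ID(c), OP(+), ID(y), OP(%), ID(m)


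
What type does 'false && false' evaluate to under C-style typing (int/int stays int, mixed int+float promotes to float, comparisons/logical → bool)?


Operand types: bool && bool
Rule: logical operators take bool operands and yield bool
Result type: bool


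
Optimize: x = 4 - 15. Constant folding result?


4 - 15 = -11 at compile time
Optimized: x = -11


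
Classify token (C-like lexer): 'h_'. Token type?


Pattern: letter/underscore followed by alphanumerics, not a keyword
Type: IDENTIFIER


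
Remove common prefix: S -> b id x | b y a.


Common prefix: 'b'
Factored: S -> b S', S' -> id x | y a


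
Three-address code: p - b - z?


Break into single-operator statements:
t1 = p - b
t2 = t1 - z


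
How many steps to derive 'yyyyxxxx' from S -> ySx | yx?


Derivation: S => ySx => yySxx => yyySxxx => yyyyxxxx
Steps: 4


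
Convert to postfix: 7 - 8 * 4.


* has higher precedence, evaluate 8*4 first
Postfix: 7 8 4 * -


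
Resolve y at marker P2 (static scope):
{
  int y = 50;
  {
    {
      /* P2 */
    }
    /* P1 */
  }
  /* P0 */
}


P2's block does not declare y; resolves to the enclosing declaration at depth 0
y = 50


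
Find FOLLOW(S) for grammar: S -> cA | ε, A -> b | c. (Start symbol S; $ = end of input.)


$ ∈ FOLLOW(S). For each A -> αBβ: add FIRST(β)\{ε} to FOLLOW(B); if β nullable, add FOLLOW(A).
FOLLOW(S) = {$}


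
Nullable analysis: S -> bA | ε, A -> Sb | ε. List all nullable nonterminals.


A nonterminal is nullable iff some alternative derives ε (directly, or every symbol in it is nullable)
Nullable: {A, S}


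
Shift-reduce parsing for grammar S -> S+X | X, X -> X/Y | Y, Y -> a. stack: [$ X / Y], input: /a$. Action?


handle 'X/Y' on top
Action: reduce (X -> X/Y)


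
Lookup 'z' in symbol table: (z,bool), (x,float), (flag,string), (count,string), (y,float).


Lookup 'z' → type bool


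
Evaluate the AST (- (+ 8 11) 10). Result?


Evaluate inner: (+ 8 11) = 19
Evaluate root: (- 19 10) = 9
Result: 9


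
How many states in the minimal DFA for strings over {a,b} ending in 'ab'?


Track the longest suffix of input matching a prefix of 'ab': 3 classes (prefixes of length 0..2)
Minimal DFA: 3 states


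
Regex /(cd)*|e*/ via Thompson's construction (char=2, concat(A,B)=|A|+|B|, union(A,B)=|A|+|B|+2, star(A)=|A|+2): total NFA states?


Syntax tree has 3 char leaf(s), 1 union(s), 2 star(s)
chars contribute 3×2 = 6; each union adds +2; each star adds +2
Total: 6 + 2 + 4 = 12 states


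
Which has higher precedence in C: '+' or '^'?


'+' is additive (level 9); '^' is bitwise XOR (level 4)
Higher level binds tighter
'+' has higher precedence than '^'


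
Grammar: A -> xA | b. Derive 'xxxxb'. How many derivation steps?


Derivation: A => xA => xxA => xxxA => xxxxA => xxxxb
Steps: 5


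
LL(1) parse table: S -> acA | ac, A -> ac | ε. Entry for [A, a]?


For [A, a]: 'a' ∈ FIRST(ac)
Entry: A -> ac


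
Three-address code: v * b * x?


Break into single-operator statements:
t1 = v * b
t2 = t1 * x


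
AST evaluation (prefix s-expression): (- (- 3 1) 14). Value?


Evaluate inner: (- 3 1) = 2
Evaluate root: (- 2 14) = -12
Result: -12


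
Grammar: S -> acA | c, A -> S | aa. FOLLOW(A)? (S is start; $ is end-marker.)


$ ∈ FOLLOW(S). For each A -> αBβ: add FIRST(β)\{ε} to FOLLOW(B); if β nullable, add FOLLOW(A).
FOLLOW(A) = {$}


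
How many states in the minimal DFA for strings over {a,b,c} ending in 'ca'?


Track the longest suffix of input matching a prefix of 'ca': 3 classes (prefixes of length 0..2)
Minimal DFA: 3 states


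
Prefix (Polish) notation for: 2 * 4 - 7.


left-to-right (same/higher precedence on left): tree is (- (* 2 4) 7)
Prefix: - * 2 4 7


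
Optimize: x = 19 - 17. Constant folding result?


19 - 17 = 2 at compile time
Optimized: x = 2


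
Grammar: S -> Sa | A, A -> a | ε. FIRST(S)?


Per alternative of S: FIRST(Sa) = {a}; FIRST(A) = {a, ε}
FIRST(S) = {a, ε}


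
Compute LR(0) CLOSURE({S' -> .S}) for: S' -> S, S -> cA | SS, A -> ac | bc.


Start: S' -> .S
For each item with dot before a nonterminal B, add B -> .γ for every B-production
Closure: [S' -> .S, S -> .cA, S -> .SS]


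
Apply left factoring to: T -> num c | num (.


Common prefix: 'num'
Factored: T -> num T', T' -> c | (


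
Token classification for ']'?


Pattern: delimiter/punctuation
Type: PUNCTUATION


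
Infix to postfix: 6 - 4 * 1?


* has higher precedence, evaluate 4*1 first
Postfix: 6 4 1 * -


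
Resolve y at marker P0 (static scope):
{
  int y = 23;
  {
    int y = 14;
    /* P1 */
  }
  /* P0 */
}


y declared in the same block as P0
y = 23


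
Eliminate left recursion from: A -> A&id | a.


Left-recursive alternatives: A&id; non-recursive: a
Introduce A': A -> aA', A' -> &idA' | ε


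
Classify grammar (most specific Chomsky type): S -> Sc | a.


Left-linear: every RHS is a terminal or one nonterminal followed by a terminal
Classification: Type 3 (Regular)


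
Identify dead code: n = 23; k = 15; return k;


n is assigned but never read
Dead: 'n = 23'


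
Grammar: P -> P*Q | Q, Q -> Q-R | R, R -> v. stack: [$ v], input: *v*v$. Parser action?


'v' on top is the handle for R -> v
Action: reduce (R -> v)


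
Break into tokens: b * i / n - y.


Scan left to right, longest-match per lexeme
Tokens: ID(b), OP(*), ID(i), OP(/), ID(n), OP(-), ID(y)


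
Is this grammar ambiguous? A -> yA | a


right-linear, alternatives start with distinct terminals 'y' vs 'a': unique leftmost derivation
Unambiguous


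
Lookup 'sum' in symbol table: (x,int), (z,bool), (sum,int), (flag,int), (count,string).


Lookup 'sum' → type int


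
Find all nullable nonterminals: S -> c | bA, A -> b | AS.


A nonterminal is nullable iff some alternative derives ε (directly, or every symbol in it is nullable)
Nullable: {}


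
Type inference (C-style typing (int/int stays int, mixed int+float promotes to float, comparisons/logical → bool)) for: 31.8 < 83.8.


Operand types: float < float
Rule: comparison yields bool
Result type: bool


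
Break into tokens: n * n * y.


Scan left to right, longest-match per lexeme
Tokens: ID(n), OP(*), ID(n), OP(*), ID(y)


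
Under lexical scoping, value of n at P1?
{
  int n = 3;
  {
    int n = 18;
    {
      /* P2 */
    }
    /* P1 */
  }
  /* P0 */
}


n declared in the same block as P1
n = 18


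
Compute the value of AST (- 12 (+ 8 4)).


Evaluate inner: (+ 8 4) = 12
Evaluate root: (- 12 12) = 0
Result: 0


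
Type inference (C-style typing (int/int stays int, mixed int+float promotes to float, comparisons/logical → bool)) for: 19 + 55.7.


Operand types: int + float
Rule: mixed int/float promotes to float; int/int stays int
Result type: float


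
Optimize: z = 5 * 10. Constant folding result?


5 * 10 = 50 at compile time
Optimized: z = 50


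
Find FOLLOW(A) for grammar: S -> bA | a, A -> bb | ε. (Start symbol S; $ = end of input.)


$ ∈ FOLLOW(S). For each A -> αBβ: add FIRST(β)\{ε} to FOLLOW(B); if β nullable, add FOLLOW(A).
FOLLOW(A) = {$}


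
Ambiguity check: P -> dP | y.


right-linear, alternatives start with distinct terminals 'd' vs 'y': unique leftmost derivation
Unambiguous


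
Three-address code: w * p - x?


Break into single-operator statements:
t1 = w * p
t2 = t1 - x


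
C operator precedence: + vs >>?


'+' is additive (level 9); '>>' is shift (level 8)
Higher level binds tighter
'+' has higher precedence than '>>'


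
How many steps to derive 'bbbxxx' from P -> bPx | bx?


Derivation: P => bPx => bbPxx => bbbxxx
Steps: 3


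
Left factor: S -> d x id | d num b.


Common prefix: 'd'
Factored: S -> d S', S' -> x id | num b


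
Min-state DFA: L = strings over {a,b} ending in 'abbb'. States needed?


Track the longest suffix of input matching a prefix of 'abbb': 5 classes (prefixes of length 0..4)
Minimal DFA: 5 states


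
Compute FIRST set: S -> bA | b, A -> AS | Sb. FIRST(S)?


Per alternative of S: FIRST(bA) = {b}; FIRST(b) = {b}
FIRST(S) = {b}


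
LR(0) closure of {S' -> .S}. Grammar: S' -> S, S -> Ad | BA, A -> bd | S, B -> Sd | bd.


Start: S' -> .S
For each item with dot before a nonterminal B, add B -> .γ for every B-production
Closure: [S' -> .S, S -> .Ad, S -> .BA, A -> .bd, A -> .S, B -> .Sd, B -> .bd]


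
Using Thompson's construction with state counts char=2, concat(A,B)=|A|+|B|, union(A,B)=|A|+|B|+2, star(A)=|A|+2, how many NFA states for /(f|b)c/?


Syntax tree has 3 char leaf(s), 1 union(s), 0 star(s)
chars contribute 3×2 = 6; each union adds +2; each star adds +2
Total: 6 + 2 + 0 = 8 states


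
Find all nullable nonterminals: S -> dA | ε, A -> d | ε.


A nonterminal is nullable iff some alternative derives ε (directly, or every symbol in it is nullable)
Nullable: {A, S}


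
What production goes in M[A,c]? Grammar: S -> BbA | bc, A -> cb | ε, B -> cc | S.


For [A, c]: 'c' ∈ FIRST(cb)
Entry: A -> cb


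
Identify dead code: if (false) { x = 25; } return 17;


condition is constant false, so the whole block is unreachable
Dead: 'if (false) { x = 25; }'


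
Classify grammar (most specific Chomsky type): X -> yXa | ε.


Single nonterminal LHS, but y^n a^n is not regular
Classification: Type 2 (Context-Free)


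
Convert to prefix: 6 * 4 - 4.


left-to-right (same/higher precedence on left): tree is (- (* 6 4) 4)
Prefix: - * 6 4 4


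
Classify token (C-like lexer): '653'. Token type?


Pattern: digits only
Type: INTEGER_LITERAL


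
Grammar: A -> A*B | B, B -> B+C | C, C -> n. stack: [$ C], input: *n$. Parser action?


'C' (not preceded by B+) is the handle for B -> C
Action: reduce (B -> C)


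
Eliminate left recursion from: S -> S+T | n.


Left-recursive alternatives: S+T; non-recursive: n
Introduce S': S -> nS', S' -> +TS' | ε


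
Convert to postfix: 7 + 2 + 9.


Left to right (same or higher precedence on left)
Postfix: 7 2 + 9 +


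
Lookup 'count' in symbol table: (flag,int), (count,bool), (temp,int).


Lookup 'count' → type bool


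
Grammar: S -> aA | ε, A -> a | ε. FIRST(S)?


Per alternative of S: FIRST(aA) = {a}; FIRST(ε) = {ε}
FIRST(S) = {a, ε}


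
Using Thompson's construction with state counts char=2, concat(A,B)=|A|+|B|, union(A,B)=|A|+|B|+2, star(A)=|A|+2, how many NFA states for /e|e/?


Syntax tree has 2 char leaf(s), 1 union(s), 0 star(s)
chars contribute 2×2 = 4; each union adds +2; each star adds +2
Total: 4 + 2 + 0 = 6 states


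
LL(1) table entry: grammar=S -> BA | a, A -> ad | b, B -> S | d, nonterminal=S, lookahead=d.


For [S, d]: 'd' ∈ FIRST(BA)
Entry: S -> BA


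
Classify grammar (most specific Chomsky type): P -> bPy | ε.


Single nonterminal LHS, but b^n y^n is not regular
Classification: Type 2 (Context-Free)


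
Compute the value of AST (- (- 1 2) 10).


Evaluate inner: (- 1 2) = -1
Evaluate root: (- -1 10) = -11
Result: -11


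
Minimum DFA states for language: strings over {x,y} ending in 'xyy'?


Track the longest suffix of input matching a prefix of 'xyy': 4 classes (prefixes of length 0..3)
Minimal DFA: 4 states


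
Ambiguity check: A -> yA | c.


right-linear, alternatives start with distinct terminals 'y' vs 'c': unique leftmost derivation
Unambiguous


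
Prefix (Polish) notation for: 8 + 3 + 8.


left-to-right (same/higher precedence on left): tree is (+ (+ 8 3) 8)
Prefix: + + 8 3 8


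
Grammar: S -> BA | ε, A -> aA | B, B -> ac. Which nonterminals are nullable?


A nonterminal is nullable iff some alternative derives ε (directly, or every symbol in it is nullable)
Nullable: {S}


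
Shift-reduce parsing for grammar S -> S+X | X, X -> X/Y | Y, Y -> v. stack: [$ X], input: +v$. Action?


lookahead ∉ {/} so X won't extend; reduce S -> X
Action: reduce (S -> X)


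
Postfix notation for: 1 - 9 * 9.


* has higher precedence, evaluate 9*9 first
Postfix: 1 9 9 * -


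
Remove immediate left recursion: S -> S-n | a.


Left-recursive alternatives: S-n; non-recursive: a
Introduce S': S -> aS', S' -> -nS' | ε


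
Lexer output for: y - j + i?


Scan left to right, longest-match per lexeme
Tokens: ID(y), OP(-), ID(j), OP(+), ID(i)


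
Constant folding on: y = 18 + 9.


18 + 9 = 27 at compile time
Optimized: y = 27


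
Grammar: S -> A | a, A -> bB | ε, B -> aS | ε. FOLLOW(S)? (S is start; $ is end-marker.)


$ ∈ FOLLOW(S). For each A -> αBβ: add FIRST(β)\{ε} to FOLLOW(B); if β nullable, add FOLLOW(A).
FOLLOW(S) = {$}


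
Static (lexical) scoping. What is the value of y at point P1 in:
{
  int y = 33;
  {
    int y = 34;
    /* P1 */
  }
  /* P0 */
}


y declared in the same block as P1
y = 34


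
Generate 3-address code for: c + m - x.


Break into single-operator statements:
t1 = c + m
t2 = t1 - x


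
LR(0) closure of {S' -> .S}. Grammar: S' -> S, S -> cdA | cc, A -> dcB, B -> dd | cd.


Start: S' -> .S
For each item with dot before a nonterminal B, add B -> .γ for every B-production
Closure: [S' -> .S, S -> .cdA, S -> .cc]


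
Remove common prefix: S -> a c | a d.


Common prefix: 'a'
Factored: S -> a S', S' -> c | d


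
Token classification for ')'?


Pattern: delimiter/punctuation
Type: PUNCTUATION


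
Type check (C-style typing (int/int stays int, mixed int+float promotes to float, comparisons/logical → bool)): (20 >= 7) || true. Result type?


Operand types: bool || bool
Rule: logical operators take bool operands and yield bool
Result type: bool


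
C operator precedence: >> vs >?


'>>' is shift (level 8); '>' is relational (level 7)
Higher level binds tighter
'>>' has higher precedence than '>'


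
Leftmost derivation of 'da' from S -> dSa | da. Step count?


Derivation: S => da
Steps: 1


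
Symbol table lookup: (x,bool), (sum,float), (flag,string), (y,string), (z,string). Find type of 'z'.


Lookup 'z' → type string


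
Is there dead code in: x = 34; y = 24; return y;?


x is assigned but never read
Dead: 'x = 34'


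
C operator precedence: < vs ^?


'<' is relational (level 7); '^' is bitwise XOR (level 4)
Higher level binds tighter
'<' has higher precedence than '^'


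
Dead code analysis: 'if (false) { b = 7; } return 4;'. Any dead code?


condition is constant false, so the whole block is unreachable
Dead: 'if (false) { b = 7; }'


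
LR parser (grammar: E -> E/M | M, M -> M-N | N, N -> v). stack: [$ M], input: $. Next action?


lookahead ∉ {-} so M won't extend; reduce E -> M
Action: reduce (E -> M)


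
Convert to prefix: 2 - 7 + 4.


left-to-right (same/higher precedence on left): tree is (+ (- 2 7) 4)
Prefix: + - 2 7 4


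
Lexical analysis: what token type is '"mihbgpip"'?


Pattern: double-quoted sequence
Type: STRING_LITERAL


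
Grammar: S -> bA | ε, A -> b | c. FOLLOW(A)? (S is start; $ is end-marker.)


$ ∈ FOLLOW(S). For each A -> αBβ: add FIRST(β)\{ε} to FOLLOW(B); if β nullable, add FOLLOW(A).
FOLLOW(A) = {$}


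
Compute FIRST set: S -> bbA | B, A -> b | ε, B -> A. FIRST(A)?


Per alternative of A: FIRST(b) = {b}; FIRST(ε) = {ε}
FIRST(A) = {b, ε}


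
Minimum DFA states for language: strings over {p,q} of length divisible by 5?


Track length mod 5: states 0..4, accept at 0
Minimal DFA: 5 states


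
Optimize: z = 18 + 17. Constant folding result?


18 + 17 = 35 at compile time
Optimized: z = 35


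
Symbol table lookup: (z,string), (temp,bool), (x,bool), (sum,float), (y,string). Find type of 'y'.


Lookup 'y' → type string


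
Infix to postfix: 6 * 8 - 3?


Left to right (same or higher precedence on left)
Postfix: 6 8 * 3 -


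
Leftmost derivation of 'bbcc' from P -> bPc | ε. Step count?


Derivation: P => bPc => bbPcc => bbcc
Steps: 3


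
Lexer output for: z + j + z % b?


Scan left to right, longest-match per lexeme
Tokens: ID(z), OP(+), ID(j), OP(+), ID(z), OP(%), ID(b)


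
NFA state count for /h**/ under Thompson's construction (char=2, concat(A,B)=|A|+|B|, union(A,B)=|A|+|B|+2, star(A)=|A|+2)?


Syntax tree has 1 char leaf(s), 0 union(s), 2 star(s)
chars contribute 1×2 = 2; each union adds +2; each star adds +2
Total: 2 + 0 + 4 = 6 states


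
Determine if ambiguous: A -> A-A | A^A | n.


'n-n^n' has two parse trees (no precedence encoded between - and ^)
Ambiguous


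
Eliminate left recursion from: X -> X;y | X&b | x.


Left-recursive alternatives: X;y, X&b; non-recursive: x
Introduce X': X -> xX', X' -> ;yX' | &bX' | ε


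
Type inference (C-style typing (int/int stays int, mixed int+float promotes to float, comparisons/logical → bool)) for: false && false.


Operand types: bool && bool
Rule: logical operators take bool operands and yield bool
Result type: bool


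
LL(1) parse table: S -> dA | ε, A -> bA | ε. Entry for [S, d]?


For [S, d]: 'd' ∈ FIRST(dA)
Entry: S -> dA


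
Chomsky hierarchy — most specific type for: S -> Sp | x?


Left-linear: every RHS is a terminal or one nonterminal followed by a terminal
Classification: Type 3 (Regular)


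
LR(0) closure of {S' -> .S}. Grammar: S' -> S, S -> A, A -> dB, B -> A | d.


Start: S' -> .S
For each item with dot before a nonterminal B, add B -> .γ for every B-production
Closure: [S' -> .S, S -> .A, A -> .dB]


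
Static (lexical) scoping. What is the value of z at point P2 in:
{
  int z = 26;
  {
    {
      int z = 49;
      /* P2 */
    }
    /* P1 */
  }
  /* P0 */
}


z declared in the same block as P2
z = 49


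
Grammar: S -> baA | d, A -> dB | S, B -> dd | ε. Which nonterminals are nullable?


A nonterminal is nullable iff some alternative derives ε (directly, or every symbol in it is nullable)
Nullable: {B}


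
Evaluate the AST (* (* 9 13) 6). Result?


Evaluate inner: (* 9 13) = 117
Evaluate root: (* 117 6) = 702
Result: 702


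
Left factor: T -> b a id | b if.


Common prefix: 'b'
Factored: T -> b T', T' -> a id | if


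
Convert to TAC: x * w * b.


Break into single-operator statements:
t1 = x * w
t2 = t1 * b


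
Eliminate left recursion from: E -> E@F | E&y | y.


Left-recursive alternatives: E@F, E&y; non-recursive: y
Introduce E': E -> yE', E' -> @FE' | &yE' | ε


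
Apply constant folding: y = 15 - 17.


15 - 17 = -2 at compile time
Optimized: y = -2


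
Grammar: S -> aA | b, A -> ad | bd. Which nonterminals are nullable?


A nonterminal is nullable iff some alternative derives ε (directly, or every symbol in it is nullable)
Nullable: {}


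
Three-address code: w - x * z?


Break into single-operator statements:
t1 = x * z
t2 = w - t1


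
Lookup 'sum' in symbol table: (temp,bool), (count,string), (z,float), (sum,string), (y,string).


Lookup 'sum' → type string


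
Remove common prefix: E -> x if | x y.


Common prefix: 'x'
Factored: E -> x E', E' -> if | y


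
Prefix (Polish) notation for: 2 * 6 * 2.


left-to-right (same/higher precedence on left): tree is (* (* 2 6) 2)
Prefix: * * 2 6 2


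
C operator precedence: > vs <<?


'<<' is shift (level 8); '>' is relational (level 7)
Higher level binds tighter
'<<' has higher precedence than '>'


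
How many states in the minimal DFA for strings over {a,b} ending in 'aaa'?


Track the longest suffix of input matching a prefix of 'aaa': 4 classes (prefixes of length 0..3)
Minimal DFA: 4 states


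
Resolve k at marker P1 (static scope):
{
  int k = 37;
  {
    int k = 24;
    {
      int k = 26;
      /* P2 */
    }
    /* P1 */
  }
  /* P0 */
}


k declared in the same block as P1
k = 24


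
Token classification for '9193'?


Pattern: digits only
Type: INTEGER_LITERAL


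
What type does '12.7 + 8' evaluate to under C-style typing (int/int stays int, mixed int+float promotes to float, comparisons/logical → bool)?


Operand types: float + int
Rule: mixed int/float promotes to float; int/int stays int
Result type: float


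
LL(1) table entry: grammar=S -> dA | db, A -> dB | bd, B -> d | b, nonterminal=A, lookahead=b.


For [A, b]: 'b' ∈ FIRST(bd)
Entry: A -> bd


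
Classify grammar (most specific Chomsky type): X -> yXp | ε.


Single nonterminal LHS, but y^n p^n is not regular
Classification: Type 2 (Context-Free)


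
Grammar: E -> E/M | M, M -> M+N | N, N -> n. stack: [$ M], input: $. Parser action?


lookahead ∉ {+} so M won't extend; reduce E -> M
Action: reduce (E -> M)


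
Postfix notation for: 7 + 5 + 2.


Left to right (same or higher precedence on left)
Postfix: 7 5 + 2 +


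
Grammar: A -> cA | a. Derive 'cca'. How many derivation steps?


Derivation: A => cA => ccA => cca
Steps: 3


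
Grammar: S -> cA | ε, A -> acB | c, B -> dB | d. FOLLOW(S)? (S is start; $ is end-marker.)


$ ∈ FOLLOW(S). For each A -> αBβ: add FIRST(β)\{ε} to FOLLOW(B); if β nullable, add FOLLOW(A).
FOLLOW(S) = {$}


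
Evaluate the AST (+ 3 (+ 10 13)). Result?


Evaluate inner: (+ 10 13) = 23
Evaluate root: (+ 3 23) = 26
Result: 26


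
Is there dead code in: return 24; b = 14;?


statement follows a return and is unreachable
Dead: 'b = 14'


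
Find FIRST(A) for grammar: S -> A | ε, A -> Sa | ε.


Per alternative of A: FIRST(Sa) = {a}; FIRST(ε) = {ε}
FIRST(A) = {a, ε}


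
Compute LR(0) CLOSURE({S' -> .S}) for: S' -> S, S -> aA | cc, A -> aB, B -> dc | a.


Start: S' -> .S
For each item with dot before a nonterminal B, add B -> .γ for every B-production
Closure: [S' -> .S, S -> .aA, S -> .cc]


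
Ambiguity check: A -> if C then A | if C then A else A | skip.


dangling else: 'if C then if C then skip else skip' parses two ways
Ambiguous


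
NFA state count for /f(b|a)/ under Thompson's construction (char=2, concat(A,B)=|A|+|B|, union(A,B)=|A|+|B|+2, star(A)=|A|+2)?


Syntax tree has 3 char leaf(s), 1 union(s), 0 star(s)
chars contribute 3×2 = 6; each union adds +2; each star adds +2
Total: 6 + 2 + 0 = 8 states
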